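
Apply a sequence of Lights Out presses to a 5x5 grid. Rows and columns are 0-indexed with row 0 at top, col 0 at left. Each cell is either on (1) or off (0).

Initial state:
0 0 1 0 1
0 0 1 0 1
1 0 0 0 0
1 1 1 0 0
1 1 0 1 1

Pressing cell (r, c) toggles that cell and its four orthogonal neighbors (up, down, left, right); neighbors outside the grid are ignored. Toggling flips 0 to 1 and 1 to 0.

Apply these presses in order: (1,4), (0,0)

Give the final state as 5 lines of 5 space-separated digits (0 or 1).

After press 1 at (1,4):
0 0 1 0 0
0 0 1 1 0
1 0 0 0 1
1 1 1 0 0
1 1 0 1 1

After press 2 at (0,0):
1 1 1 0 0
1 0 1 1 0
1 0 0 0 1
1 1 1 0 0
1 1 0 1 1

Answer: 1 1 1 0 0
1 0 1 1 0
1 0 0 0 1
1 1 1 0 0
1 1 0 1 1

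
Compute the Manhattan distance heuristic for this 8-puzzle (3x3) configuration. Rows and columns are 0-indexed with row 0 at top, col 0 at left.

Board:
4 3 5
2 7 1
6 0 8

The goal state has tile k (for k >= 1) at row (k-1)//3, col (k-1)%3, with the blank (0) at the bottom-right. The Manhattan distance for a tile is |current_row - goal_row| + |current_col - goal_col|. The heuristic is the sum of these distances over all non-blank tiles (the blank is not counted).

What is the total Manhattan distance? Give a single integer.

Answer: 15

Derivation:
Tile 4: at (0,0), goal (1,0), distance |0-1|+|0-0| = 1
Tile 3: at (0,1), goal (0,2), distance |0-0|+|1-2| = 1
Tile 5: at (0,2), goal (1,1), distance |0-1|+|2-1| = 2
Tile 2: at (1,0), goal (0,1), distance |1-0|+|0-1| = 2
Tile 7: at (1,1), goal (2,0), distance |1-2|+|1-0| = 2
Tile 1: at (1,2), goal (0,0), distance |1-0|+|2-0| = 3
Tile 6: at (2,0), goal (1,2), distance |2-1|+|0-2| = 3
Tile 8: at (2,2), goal (2,1), distance |2-2|+|2-1| = 1
Sum: 1 + 1 + 2 + 2 + 2 + 3 + 3 + 1 = 15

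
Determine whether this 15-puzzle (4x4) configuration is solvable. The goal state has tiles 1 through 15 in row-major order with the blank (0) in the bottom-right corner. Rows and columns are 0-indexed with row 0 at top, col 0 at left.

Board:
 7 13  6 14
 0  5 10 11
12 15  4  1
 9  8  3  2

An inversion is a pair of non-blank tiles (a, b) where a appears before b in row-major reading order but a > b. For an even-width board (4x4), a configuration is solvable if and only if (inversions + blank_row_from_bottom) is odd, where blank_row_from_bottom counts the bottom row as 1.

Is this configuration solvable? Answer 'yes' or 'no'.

Inversions: 69
Blank is in row 1 (0-indexed from top), which is row 3 counting from the bottom (bottom = 1).
69 + 3 = 72, which is even, so the puzzle is not solvable.

Answer: no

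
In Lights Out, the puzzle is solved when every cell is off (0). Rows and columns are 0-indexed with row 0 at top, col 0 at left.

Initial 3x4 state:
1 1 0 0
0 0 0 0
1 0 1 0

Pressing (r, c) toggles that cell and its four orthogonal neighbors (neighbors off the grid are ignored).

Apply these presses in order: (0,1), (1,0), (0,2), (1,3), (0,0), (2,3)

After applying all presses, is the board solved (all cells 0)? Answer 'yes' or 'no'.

Answer: yes

Derivation:
After press 1 at (0,1):
0 0 1 0
0 1 0 0
1 0 1 0

After press 2 at (1,0):
1 0 1 0
1 0 0 0
0 0 1 0

After press 3 at (0,2):
1 1 0 1
1 0 1 0
0 0 1 0

After press 4 at (1,3):
1 1 0 0
1 0 0 1
0 0 1 1

After press 5 at (0,0):
0 0 0 0
0 0 0 1
0 0 1 1

After press 6 at (2,3):
0 0 0 0
0 0 0 0
0 0 0 0

Lights still on: 0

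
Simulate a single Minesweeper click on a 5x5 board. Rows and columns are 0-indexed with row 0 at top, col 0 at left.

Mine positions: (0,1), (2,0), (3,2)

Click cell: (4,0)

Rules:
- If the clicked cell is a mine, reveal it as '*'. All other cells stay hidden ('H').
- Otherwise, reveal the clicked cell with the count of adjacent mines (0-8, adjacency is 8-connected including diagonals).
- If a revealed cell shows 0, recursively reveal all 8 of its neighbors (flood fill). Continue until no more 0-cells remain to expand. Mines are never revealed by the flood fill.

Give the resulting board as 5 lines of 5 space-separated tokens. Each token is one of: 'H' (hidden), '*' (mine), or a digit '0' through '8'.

H H H H H
H H H H H
H H H H H
1 2 H H H
0 1 H H H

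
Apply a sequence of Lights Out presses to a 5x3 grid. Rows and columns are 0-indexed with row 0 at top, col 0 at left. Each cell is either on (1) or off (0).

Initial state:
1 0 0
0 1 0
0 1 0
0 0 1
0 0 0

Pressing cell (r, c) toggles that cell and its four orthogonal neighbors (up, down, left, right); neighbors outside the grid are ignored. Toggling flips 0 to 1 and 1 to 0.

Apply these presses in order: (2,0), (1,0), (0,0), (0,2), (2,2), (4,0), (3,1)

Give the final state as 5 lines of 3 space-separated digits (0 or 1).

After press 1 at (2,0):
1 0 0
1 1 0
1 0 0
1 0 1
0 0 0

After press 2 at (1,0):
0 0 0
0 0 0
0 0 0
1 0 1
0 0 0

After press 3 at (0,0):
1 1 0
1 0 0
0 0 0
1 0 1
0 0 0

After press 4 at (0,2):
1 0 1
1 0 1
0 0 0
1 0 1
0 0 0

After press 5 at (2,2):
1 0 1
1 0 0
0 1 1
1 0 0
0 0 0

After press 6 at (4,0):
1 0 1
1 0 0
0 1 1
0 0 0
1 1 0

After press 7 at (3,1):
1 0 1
1 0 0
0 0 1
1 1 1
1 0 0

Answer: 1 0 1
1 0 0
0 0 1
1 1 1
1 0 0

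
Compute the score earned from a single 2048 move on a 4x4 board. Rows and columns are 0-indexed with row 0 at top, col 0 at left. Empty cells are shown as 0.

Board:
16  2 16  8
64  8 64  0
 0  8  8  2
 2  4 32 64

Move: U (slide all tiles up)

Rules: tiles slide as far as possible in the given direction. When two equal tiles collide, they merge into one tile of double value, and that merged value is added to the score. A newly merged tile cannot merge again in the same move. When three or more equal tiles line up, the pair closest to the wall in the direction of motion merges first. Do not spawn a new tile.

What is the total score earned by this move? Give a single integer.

Slide up:
col 0: [16, 64, 0, 2] -> [16, 64, 2, 0]  score +0 (running 0)
col 1: [2, 8, 8, 4] -> [2, 16, 4, 0]  score +16 (running 16)
col 2: [16, 64, 8, 32] -> [16, 64, 8, 32]  score +0 (running 16)
col 3: [8, 0, 2, 64] -> [8, 2, 64, 0]  score +0 (running 16)
Board after move:
16  2 16  8
64 16 64  2
 2  4  8 64
 0  0 32  0

Answer: 16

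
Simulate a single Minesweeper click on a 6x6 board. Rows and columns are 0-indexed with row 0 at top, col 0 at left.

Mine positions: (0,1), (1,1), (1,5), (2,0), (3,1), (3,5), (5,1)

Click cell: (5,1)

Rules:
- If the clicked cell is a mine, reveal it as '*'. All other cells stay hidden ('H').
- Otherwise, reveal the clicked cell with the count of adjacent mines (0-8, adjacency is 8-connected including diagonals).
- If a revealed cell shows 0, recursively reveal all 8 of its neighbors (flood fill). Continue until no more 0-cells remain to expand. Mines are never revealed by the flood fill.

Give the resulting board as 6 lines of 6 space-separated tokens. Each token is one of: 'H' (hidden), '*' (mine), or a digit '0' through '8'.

H H H H H H
H H H H H H
H H H H H H
H H H H H H
H H H H H H
H * H H H H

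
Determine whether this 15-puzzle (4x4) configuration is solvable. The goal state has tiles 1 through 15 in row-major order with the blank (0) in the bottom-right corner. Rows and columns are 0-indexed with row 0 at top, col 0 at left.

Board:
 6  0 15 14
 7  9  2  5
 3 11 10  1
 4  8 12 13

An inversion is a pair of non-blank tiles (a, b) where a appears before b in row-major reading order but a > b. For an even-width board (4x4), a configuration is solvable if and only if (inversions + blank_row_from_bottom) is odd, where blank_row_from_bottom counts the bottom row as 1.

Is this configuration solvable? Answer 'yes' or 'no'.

Answer: yes

Derivation:
Inversions: 53
Blank is in row 0 (0-indexed from top), which is row 4 counting from the bottom (bottom = 1).
53 + 4 = 57, which is odd, so the puzzle is solvable.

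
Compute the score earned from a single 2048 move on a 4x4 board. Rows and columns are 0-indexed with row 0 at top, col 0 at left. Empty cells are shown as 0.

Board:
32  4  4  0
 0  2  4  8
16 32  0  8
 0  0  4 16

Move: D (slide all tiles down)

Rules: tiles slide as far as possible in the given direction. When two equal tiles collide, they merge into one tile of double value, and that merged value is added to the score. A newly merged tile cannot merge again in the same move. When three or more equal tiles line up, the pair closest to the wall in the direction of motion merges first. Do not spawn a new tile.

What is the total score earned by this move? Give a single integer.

Slide down:
col 0: [32, 0, 16, 0] -> [0, 0, 32, 16]  score +0 (running 0)
col 1: [4, 2, 32, 0] -> [0, 4, 2, 32]  score +0 (running 0)
col 2: [4, 4, 0, 4] -> [0, 0, 4, 8]  score +8 (running 8)
col 3: [0, 8, 8, 16] -> [0, 0, 16, 16]  score +16 (running 24)
Board after move:
 0  0  0  0
 0  4  0  0
32  2  4 16
16 32  8 16

Answer: 24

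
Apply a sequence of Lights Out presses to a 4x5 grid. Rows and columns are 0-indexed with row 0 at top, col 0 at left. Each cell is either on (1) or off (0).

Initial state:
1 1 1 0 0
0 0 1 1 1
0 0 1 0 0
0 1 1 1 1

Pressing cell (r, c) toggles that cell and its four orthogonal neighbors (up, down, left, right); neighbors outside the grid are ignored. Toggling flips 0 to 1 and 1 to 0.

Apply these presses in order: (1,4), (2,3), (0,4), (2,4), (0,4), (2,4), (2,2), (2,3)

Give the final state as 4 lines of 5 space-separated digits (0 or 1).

Answer: 1 1 1 0 1
0 0 0 0 0
0 1 0 1 1
0 1 0 1 1

Derivation:
After press 1 at (1,4):
1 1 1 0 1
0 0 1 0 0
0 0 1 0 1
0 1 1 1 1

After press 2 at (2,3):
1 1 1 0 1
0 0 1 1 0
0 0 0 1 0
0 1 1 0 1

After press 3 at (0,4):
1 1 1 1 0
0 0 1 1 1
0 0 0 1 0
0 1 1 0 1

After press 4 at (2,4):
1 1 1 1 0
0 0 1 1 0
0 0 0 0 1
0 1 1 0 0

After press 5 at (0,4):
1 1 1 0 1
0 0 1 1 1
0 0 0 0 1
0 1 1 0 0

After press 6 at (2,4):
1 1 1 0 1
0 0 1 1 0
0 0 0 1 0
0 1 1 0 1

After press 7 at (2,2):
1 1 1 0 1
0 0 0 1 0
0 1 1 0 0
0 1 0 0 1

After press 8 at (2,3):
1 1 1 0 1
0 0 0 0 0
0 1 0 1 1
0 1 0 1 1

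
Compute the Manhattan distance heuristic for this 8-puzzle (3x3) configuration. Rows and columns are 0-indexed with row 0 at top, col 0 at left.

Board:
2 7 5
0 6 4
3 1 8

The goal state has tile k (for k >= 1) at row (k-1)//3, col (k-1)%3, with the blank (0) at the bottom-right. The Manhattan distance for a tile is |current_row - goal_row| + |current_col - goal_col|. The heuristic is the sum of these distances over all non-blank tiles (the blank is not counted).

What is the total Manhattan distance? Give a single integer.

Tile 2: at (0,0), goal (0,1), distance |0-0|+|0-1| = 1
Tile 7: at (0,1), goal (2,0), distance |0-2|+|1-0| = 3
Tile 5: at (0,2), goal (1,1), distance |0-1|+|2-1| = 2
Tile 6: at (1,1), goal (1,2), distance |1-1|+|1-2| = 1
Tile 4: at (1,2), goal (1,0), distance |1-1|+|2-0| = 2
Tile 3: at (2,0), goal (0,2), distance |2-0|+|0-2| = 4
Tile 1: at (2,1), goal (0,0), distance |2-0|+|1-0| = 3
Tile 8: at (2,2), goal (2,1), distance |2-2|+|2-1| = 1
Sum: 1 + 3 + 2 + 1 + 2 + 4 + 3 + 1 = 17

Answer: 17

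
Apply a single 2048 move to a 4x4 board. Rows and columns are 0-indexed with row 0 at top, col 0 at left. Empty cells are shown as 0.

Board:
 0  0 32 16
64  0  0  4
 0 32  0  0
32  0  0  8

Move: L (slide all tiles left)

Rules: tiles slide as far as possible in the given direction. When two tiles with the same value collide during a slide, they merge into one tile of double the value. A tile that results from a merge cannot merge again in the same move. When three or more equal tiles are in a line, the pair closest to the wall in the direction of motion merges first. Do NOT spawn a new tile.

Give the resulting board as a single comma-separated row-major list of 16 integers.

Answer: 32, 16, 0, 0, 64, 4, 0, 0, 32, 0, 0, 0, 32, 8, 0, 0

Derivation:
Slide left:
row 0: [0, 0, 32, 16] -> [32, 16, 0, 0]
row 1: [64, 0, 0, 4] -> [64, 4, 0, 0]
row 2: [0, 32, 0, 0] -> [32, 0, 0, 0]
row 3: [32, 0, 0, 8] -> [32, 8, 0, 0]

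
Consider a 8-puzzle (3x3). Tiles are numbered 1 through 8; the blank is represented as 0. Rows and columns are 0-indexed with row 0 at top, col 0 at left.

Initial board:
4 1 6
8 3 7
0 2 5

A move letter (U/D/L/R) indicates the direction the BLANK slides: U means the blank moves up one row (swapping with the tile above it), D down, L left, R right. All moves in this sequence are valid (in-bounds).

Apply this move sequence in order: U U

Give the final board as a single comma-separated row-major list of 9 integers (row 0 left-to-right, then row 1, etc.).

Answer: 0, 1, 6, 4, 3, 7, 8, 2, 5

Derivation:
After move 1 (U):
4 1 6
0 3 7
8 2 5

After move 2 (U):
0 1 6
4 3 7
8 2 5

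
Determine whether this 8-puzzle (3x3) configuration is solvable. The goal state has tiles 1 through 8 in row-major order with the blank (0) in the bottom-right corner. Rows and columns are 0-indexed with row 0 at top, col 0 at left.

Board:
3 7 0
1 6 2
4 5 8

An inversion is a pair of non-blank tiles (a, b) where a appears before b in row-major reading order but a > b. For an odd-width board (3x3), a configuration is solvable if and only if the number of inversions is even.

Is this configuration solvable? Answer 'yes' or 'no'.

Answer: yes

Derivation:
Inversions (pairs i<j in row-major order where tile[i] > tile[j] > 0): 10
10 is even, so the puzzle is solvable.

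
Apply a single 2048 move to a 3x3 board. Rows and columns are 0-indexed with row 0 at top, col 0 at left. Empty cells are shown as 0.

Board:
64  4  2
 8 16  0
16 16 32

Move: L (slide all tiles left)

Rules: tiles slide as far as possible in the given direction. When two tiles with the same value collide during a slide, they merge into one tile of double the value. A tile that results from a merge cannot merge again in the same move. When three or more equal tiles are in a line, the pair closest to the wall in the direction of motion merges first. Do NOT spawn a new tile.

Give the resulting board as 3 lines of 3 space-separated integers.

Answer: 64  4  2
 8 16  0
32 32  0

Derivation:
Slide left:
row 0: [64, 4, 2] -> [64, 4, 2]
row 1: [8, 16, 0] -> [8, 16, 0]
row 2: [16, 16, 32] -> [32, 32, 0]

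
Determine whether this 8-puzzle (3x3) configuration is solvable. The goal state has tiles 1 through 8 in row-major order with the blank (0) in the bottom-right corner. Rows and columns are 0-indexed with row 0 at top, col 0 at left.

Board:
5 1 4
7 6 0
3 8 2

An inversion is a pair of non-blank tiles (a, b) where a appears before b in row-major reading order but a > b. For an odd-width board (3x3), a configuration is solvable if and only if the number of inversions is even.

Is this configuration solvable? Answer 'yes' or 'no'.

Answer: no

Derivation:
Inversions (pairs i<j in row-major order where tile[i] > tile[j] > 0): 13
13 is odd, so the puzzle is not solvable.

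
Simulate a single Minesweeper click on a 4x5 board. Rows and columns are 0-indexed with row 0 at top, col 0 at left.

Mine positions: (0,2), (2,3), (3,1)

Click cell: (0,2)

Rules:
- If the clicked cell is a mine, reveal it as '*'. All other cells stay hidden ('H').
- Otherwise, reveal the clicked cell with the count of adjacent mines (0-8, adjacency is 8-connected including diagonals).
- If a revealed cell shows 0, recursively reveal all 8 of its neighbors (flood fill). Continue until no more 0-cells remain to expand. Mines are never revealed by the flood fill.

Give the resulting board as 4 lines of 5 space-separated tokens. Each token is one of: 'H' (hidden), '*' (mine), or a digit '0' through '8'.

H H * H H
H H H H H
H H H H H
H H H H H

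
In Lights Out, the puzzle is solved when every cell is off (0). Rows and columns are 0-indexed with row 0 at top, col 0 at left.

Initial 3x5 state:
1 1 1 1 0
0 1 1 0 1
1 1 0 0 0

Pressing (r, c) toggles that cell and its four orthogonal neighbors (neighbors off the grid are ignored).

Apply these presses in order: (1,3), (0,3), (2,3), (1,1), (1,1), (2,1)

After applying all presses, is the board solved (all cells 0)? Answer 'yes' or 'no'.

After press 1 at (1,3):
1 1 1 0 0
0 1 0 1 0
1 1 0 1 0

After press 2 at (0,3):
1 1 0 1 1
0 1 0 0 0
1 1 0 1 0

After press 3 at (2,3):
1 1 0 1 1
0 1 0 1 0
1 1 1 0 1

After press 4 at (1,1):
1 0 0 1 1
1 0 1 1 0
1 0 1 0 1

After press 5 at (1,1):
1 1 0 1 1
0 1 0 1 0
1 1 1 0 1

After press 6 at (2,1):
1 1 0 1 1
0 0 0 1 0
0 0 0 0 1

Lights still on: 6

Answer: no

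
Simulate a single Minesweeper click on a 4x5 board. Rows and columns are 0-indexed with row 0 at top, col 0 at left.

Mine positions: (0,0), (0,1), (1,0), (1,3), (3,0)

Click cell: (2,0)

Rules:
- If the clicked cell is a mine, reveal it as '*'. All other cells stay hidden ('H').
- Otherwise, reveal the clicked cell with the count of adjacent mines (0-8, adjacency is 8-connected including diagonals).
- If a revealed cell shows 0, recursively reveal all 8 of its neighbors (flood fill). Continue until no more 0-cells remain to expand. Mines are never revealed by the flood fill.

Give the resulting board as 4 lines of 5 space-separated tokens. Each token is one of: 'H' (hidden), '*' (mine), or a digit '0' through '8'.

H H H H H
H H H H H
2 H H H H
H H H H H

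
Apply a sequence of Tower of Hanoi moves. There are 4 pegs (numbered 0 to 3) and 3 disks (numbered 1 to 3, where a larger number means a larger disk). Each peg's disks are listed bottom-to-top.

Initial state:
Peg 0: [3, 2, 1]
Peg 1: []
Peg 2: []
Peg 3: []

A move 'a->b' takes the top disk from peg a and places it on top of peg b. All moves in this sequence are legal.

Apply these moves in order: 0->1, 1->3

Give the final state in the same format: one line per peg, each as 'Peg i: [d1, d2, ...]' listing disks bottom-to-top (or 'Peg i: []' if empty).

After move 1 (0->1):
Peg 0: [3, 2]
Peg 1: [1]
Peg 2: []
Peg 3: []

After move 2 (1->3):
Peg 0: [3, 2]
Peg 1: []
Peg 2: []
Peg 3: [1]

Answer: Peg 0: [3, 2]
Peg 1: []
Peg 2: []
Peg 3: [1]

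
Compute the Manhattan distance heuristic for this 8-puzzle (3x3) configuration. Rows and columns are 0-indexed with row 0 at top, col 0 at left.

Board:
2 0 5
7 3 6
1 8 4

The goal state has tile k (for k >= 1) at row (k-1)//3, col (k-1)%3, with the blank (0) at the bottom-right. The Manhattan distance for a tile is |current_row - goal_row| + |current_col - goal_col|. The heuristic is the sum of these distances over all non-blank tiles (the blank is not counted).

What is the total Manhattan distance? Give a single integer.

Tile 2: (0,0)->(0,1) = 1
Tile 5: (0,2)->(1,1) = 2
Tile 7: (1,0)->(2,0) = 1
Tile 3: (1,1)->(0,2) = 2
Tile 6: (1,2)->(1,2) = 0
Tile 1: (2,0)->(0,0) = 2
Tile 8: (2,1)->(2,1) = 0
Tile 4: (2,2)->(1,0) = 3
Sum: 1 + 2 + 1 + 2 + 0 + 2 + 0 + 3 = 11

Answer: 11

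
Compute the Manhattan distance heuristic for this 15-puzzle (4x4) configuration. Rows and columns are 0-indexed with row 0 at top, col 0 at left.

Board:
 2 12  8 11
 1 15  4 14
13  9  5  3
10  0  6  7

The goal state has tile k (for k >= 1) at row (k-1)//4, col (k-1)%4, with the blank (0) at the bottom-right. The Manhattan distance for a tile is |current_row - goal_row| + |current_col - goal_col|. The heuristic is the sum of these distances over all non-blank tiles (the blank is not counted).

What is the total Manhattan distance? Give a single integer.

Answer: 36

Derivation:
Tile 2: (0,0)->(0,1) = 1
Tile 12: (0,1)->(2,3) = 4
Tile 8: (0,2)->(1,3) = 2
Tile 11: (0,3)->(2,2) = 3
Tile 1: (1,0)->(0,0) = 1
Tile 15: (1,1)->(3,2) = 3
Tile 4: (1,2)->(0,3) = 2
Tile 14: (1,3)->(3,1) = 4
Tile 13: (2,0)->(3,0) = 1
Tile 9: (2,1)->(2,0) = 1
Tile 5: (2,2)->(1,0) = 3
Tile 3: (2,3)->(0,2) = 3
Tile 10: (3,0)->(2,1) = 2
Tile 6: (3,2)->(1,1) = 3
Tile 7: (3,3)->(1,2) = 3
Sum: 1 + 4 + 2 + 3 + 1 + 3 + 2 + 4 + 1 + 1 + 3 + 3 + 2 + 3 + 3 = 36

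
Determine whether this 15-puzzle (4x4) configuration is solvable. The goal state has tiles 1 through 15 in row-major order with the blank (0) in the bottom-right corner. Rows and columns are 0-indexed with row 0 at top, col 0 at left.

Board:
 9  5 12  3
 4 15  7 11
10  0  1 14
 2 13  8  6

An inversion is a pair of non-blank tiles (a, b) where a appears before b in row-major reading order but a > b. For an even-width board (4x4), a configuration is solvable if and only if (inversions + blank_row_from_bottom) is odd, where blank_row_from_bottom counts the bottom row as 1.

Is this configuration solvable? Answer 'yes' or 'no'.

Answer: yes

Derivation:
Inversions: 53
Blank is in row 2 (0-indexed from top), which is row 2 counting from the bottom (bottom = 1).
53 + 2 = 55, which is odd, so the puzzle is solvable.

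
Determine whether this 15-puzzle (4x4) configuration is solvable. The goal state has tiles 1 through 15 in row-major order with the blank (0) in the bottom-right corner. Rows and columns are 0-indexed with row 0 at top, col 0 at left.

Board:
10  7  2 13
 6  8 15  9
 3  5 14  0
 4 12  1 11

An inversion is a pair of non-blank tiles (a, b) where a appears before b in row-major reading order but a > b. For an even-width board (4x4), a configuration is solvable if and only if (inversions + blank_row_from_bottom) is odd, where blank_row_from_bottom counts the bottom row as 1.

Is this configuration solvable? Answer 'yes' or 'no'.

Inversions: 55
Blank is in row 2 (0-indexed from top), which is row 2 counting from the bottom (bottom = 1).
55 + 2 = 57, which is odd, so the puzzle is solvable.

Answer: yes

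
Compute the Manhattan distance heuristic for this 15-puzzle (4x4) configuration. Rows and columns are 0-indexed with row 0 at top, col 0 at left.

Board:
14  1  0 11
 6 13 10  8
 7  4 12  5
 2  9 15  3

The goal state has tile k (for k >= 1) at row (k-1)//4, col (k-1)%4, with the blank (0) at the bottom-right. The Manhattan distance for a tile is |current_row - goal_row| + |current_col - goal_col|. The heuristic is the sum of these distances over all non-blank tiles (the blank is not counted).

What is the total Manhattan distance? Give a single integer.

Answer: 36

Derivation:
Tile 14: at (0,0), goal (3,1), distance |0-3|+|0-1| = 4
Tile 1: at (0,1), goal (0,0), distance |0-0|+|1-0| = 1
Tile 11: at (0,3), goal (2,2), distance |0-2|+|3-2| = 3
Tile 6: at (1,0), goal (1,1), distance |1-1|+|0-1| = 1
Tile 13: at (1,1), goal (3,0), distance |1-3|+|1-0| = 3
Tile 10: at (1,2), goal (2,1), distance |1-2|+|2-1| = 2
Tile 8: at (1,3), goal (1,3), distance |1-1|+|3-3| = 0
Tile 7: at (2,0), goal (1,2), distance |2-1|+|0-2| = 3
Tile 4: at (2,1), goal (0,3), distance |2-0|+|1-3| = 4
Tile 12: at (2,2), goal (2,3), distance |2-2|+|2-3| = 1
Tile 5: at (2,3), goal (1,0), distance |2-1|+|3-0| = 4
Tile 2: at (3,0), goal (0,1), distance |3-0|+|0-1| = 4
Tile 9: at (3,1), goal (2,0), distance |3-2|+|1-0| = 2
Tile 15: at (3,2), goal (3,2), distance |3-3|+|2-2| = 0
Tile 3: at (3,3), goal (0,2), distance |3-0|+|3-2| = 4
Sum: 4 + 1 + 3 + 1 + 3 + 2 + 0 + 3 + 4 + 1 + 4 + 4 + 2 + 0 + 4 = 36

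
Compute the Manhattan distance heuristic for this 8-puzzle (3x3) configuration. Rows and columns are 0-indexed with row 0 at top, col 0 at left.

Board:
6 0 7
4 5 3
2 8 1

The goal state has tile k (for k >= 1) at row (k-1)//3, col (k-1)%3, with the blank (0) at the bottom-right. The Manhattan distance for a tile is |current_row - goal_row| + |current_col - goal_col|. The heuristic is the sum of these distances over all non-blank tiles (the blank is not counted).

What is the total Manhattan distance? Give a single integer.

Answer: 15

Derivation:
Tile 6: at (0,0), goal (1,2), distance |0-1|+|0-2| = 3
Tile 7: at (0,2), goal (2,0), distance |0-2|+|2-0| = 4
Tile 4: at (1,0), goal (1,0), distance |1-1|+|0-0| = 0
Tile 5: at (1,1), goal (1,1), distance |1-1|+|1-1| = 0
Tile 3: at (1,2), goal (0,2), distance |1-0|+|2-2| = 1
Tile 2: at (2,0), goal (0,1), distance |2-0|+|0-1| = 3
Tile 8: at (2,1), goal (2,1), distance |2-2|+|1-1| = 0
Tile 1: at (2,2), goal (0,0), distance |2-0|+|2-0| = 4
Sum: 3 + 4 + 0 + 0 + 1 + 3 + 0 + 4 = 15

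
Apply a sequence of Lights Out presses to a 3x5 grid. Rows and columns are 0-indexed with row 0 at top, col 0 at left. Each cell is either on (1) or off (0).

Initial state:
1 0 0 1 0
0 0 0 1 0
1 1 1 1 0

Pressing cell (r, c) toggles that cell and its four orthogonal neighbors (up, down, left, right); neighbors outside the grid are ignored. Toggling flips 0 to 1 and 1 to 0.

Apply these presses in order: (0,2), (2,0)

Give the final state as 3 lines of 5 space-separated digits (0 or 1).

After press 1 at (0,2):
1 1 1 0 0
0 0 1 1 0
1 1 1 1 0

After press 2 at (2,0):
1 1 1 0 0
1 0 1 1 0
0 0 1 1 0

Answer: 1 1 1 0 0
1 0 1 1 0
0 0 1 1 0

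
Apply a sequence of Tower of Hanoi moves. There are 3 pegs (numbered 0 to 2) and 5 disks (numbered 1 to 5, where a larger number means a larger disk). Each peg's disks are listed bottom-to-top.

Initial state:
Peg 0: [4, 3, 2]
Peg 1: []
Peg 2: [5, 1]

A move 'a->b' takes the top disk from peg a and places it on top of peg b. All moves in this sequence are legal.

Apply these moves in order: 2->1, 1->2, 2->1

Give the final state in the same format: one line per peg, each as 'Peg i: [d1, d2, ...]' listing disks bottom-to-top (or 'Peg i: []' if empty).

After move 1 (2->1):
Peg 0: [4, 3, 2]
Peg 1: [1]
Peg 2: [5]

After move 2 (1->2):
Peg 0: [4, 3, 2]
Peg 1: []
Peg 2: [5, 1]

After move 3 (2->1):
Peg 0: [4, 3, 2]
Peg 1: [1]
Peg 2: [5]

Answer: Peg 0: [4, 3, 2]
Peg 1: [1]
Peg 2: [5]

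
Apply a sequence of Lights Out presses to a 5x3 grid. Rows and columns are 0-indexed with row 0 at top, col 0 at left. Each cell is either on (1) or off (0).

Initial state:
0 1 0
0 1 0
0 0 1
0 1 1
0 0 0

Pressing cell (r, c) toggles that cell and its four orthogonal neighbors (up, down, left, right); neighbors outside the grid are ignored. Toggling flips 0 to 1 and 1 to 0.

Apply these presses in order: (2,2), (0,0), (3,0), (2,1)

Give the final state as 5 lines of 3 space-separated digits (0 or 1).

Answer: 1 0 0
1 0 1
0 0 1
1 1 0
1 0 0

Derivation:
After press 1 at (2,2):
0 1 0
0 1 1
0 1 0
0 1 0
0 0 0

After press 2 at (0,0):
1 0 0
1 1 1
0 1 0
0 1 0
0 0 0

After press 3 at (3,0):
1 0 0
1 1 1
1 1 0
1 0 0
1 0 0

After press 4 at (2,1):
1 0 0
1 0 1
0 0 1
1 1 0
1 0 0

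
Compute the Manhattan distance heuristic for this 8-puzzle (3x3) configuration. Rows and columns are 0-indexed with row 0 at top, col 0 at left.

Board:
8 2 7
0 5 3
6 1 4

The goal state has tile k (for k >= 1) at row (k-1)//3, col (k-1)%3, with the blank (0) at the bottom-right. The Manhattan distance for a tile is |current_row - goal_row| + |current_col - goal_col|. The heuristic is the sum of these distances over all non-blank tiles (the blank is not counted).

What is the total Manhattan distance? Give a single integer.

Answer: 17

Derivation:
Tile 8: (0,0)->(2,1) = 3
Tile 2: (0,1)->(0,1) = 0
Tile 7: (0,2)->(2,0) = 4
Tile 5: (1,1)->(1,1) = 0
Tile 3: (1,2)->(0,2) = 1
Tile 6: (2,0)->(1,2) = 3
Tile 1: (2,1)->(0,0) = 3
Tile 4: (2,2)->(1,0) = 3
Sum: 3 + 0 + 4 + 0 + 1 + 3 + 3 + 3 = 17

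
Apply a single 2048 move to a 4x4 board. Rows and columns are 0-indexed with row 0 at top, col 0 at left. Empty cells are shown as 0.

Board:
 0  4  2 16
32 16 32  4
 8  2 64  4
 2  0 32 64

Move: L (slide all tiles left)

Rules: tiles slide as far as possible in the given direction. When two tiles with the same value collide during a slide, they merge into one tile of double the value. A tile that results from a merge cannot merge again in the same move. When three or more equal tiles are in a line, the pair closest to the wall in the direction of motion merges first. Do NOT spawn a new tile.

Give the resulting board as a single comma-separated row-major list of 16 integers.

Answer: 4, 2, 16, 0, 32, 16, 32, 4, 8, 2, 64, 4, 2, 32, 64, 0

Derivation:
Slide left:
row 0: [0, 4, 2, 16] -> [4, 2, 16, 0]
row 1: [32, 16, 32, 4] -> [32, 16, 32, 4]
row 2: [8, 2, 64, 4] -> [8, 2, 64, 4]
row 3: [2, 0, 32, 64] -> [2, 32, 64, 0]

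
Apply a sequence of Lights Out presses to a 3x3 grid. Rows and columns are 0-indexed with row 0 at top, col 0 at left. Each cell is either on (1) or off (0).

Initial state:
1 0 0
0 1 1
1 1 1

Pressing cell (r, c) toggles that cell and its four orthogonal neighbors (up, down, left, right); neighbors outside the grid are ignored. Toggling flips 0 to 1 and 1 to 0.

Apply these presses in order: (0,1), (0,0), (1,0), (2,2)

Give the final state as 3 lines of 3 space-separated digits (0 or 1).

After press 1 at (0,1):
0 1 1
0 0 1
1 1 1

After press 2 at (0,0):
1 0 1
1 0 1
1 1 1

After press 3 at (1,0):
0 0 1
0 1 1
0 1 1

After press 4 at (2,2):
0 0 1
0 1 0
0 0 0

Answer: 0 0 1
0 1 0
0 0 0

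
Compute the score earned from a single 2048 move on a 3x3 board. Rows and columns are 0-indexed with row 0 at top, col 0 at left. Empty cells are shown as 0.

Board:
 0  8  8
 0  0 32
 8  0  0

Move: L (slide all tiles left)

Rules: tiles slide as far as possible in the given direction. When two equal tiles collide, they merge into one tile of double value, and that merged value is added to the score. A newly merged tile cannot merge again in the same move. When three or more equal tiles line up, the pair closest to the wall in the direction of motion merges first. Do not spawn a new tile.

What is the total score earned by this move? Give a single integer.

Answer: 16

Derivation:
Slide left:
row 0: [0, 8, 8] -> [16, 0, 0]  score +16 (running 16)
row 1: [0, 0, 32] -> [32, 0, 0]  score +0 (running 16)
row 2: [8, 0, 0] -> [8, 0, 0]  score +0 (running 16)
Board after move:
16  0  0
32  0  0
 8  0  0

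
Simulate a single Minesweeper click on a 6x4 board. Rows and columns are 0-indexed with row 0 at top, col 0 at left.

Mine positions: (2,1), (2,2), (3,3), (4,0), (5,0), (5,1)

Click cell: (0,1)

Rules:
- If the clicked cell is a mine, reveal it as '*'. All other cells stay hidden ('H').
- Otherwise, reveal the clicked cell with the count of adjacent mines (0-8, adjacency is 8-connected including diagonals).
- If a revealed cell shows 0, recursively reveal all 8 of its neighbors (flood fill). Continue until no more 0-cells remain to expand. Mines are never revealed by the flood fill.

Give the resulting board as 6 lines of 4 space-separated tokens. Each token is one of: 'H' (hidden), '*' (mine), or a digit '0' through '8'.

0 0 0 0
1 2 2 1
H H H H
H H H H
H H H H
H H H H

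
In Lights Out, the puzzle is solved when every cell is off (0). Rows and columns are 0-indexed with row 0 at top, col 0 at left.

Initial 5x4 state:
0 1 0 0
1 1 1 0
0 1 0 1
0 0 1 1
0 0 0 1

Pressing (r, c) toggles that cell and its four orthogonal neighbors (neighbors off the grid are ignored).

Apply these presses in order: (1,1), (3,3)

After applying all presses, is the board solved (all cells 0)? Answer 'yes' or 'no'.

After press 1 at (1,1):
0 0 0 0
0 0 0 0
0 0 0 1
0 0 1 1
0 0 0 1

After press 2 at (3,3):
0 0 0 0
0 0 0 0
0 0 0 0
0 0 0 0
0 0 0 0

Lights still on: 0

Answer: yes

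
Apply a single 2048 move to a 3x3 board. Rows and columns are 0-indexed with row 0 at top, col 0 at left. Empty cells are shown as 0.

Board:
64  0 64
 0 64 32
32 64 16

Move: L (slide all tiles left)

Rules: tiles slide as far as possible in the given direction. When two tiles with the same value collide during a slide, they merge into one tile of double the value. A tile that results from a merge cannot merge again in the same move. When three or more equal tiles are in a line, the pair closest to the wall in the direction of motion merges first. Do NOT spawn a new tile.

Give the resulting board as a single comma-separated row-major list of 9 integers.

Answer: 128, 0, 0, 64, 32, 0, 32, 64, 16

Derivation:
Slide left:
row 0: [64, 0, 64] -> [128, 0, 0]
row 1: [0, 64, 32] -> [64, 32, 0]
row 2: [32, 64, 16] -> [32, 64, 16]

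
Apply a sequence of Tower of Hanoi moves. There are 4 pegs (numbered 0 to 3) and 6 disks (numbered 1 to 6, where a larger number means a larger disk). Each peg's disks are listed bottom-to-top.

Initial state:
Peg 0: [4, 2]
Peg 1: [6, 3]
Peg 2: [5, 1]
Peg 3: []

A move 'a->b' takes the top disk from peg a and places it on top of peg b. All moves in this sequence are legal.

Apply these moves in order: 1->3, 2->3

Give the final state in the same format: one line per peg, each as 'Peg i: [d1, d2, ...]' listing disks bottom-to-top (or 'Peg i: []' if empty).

After move 1 (1->3):
Peg 0: [4, 2]
Peg 1: [6]
Peg 2: [5, 1]
Peg 3: [3]

After move 2 (2->3):
Peg 0: [4, 2]
Peg 1: [6]
Peg 2: [5]
Peg 3: [3, 1]

Answer: Peg 0: [4, 2]
Peg 1: [6]
Peg 2: [5]
Peg 3: [3, 1]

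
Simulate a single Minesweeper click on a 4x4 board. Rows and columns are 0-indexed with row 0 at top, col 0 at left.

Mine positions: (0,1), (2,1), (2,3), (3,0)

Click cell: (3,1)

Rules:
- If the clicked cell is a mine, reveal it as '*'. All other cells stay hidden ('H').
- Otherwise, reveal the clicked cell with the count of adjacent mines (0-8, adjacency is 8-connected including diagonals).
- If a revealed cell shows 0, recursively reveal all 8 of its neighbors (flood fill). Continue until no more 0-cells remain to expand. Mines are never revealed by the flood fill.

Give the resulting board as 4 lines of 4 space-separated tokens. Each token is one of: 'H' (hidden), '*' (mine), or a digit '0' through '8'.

H H H H
H H H H
H H H H
H 2 H H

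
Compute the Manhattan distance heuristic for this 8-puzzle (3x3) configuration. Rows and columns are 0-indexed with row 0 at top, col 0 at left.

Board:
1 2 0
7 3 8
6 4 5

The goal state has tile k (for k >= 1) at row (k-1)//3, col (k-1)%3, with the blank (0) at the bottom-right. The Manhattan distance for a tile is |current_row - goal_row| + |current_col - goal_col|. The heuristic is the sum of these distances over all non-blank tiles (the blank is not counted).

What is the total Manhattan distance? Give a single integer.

Tile 1: (0,0)->(0,0) = 0
Tile 2: (0,1)->(0,1) = 0
Tile 7: (1,0)->(2,0) = 1
Tile 3: (1,1)->(0,2) = 2
Tile 8: (1,2)->(2,1) = 2
Tile 6: (2,0)->(1,2) = 3
Tile 4: (2,1)->(1,0) = 2
Tile 5: (2,2)->(1,1) = 2
Sum: 0 + 0 + 1 + 2 + 2 + 3 + 2 + 2 = 12

Answer: 12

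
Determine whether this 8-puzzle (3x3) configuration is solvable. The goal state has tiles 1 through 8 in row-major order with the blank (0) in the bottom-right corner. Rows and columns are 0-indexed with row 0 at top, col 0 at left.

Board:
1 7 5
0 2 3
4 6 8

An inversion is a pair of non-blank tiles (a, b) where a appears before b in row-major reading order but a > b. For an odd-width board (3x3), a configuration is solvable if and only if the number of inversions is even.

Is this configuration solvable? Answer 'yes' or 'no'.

Inversions (pairs i<j in row-major order where tile[i] > tile[j] > 0): 8
8 is even, so the puzzle is solvable.

Answer: yes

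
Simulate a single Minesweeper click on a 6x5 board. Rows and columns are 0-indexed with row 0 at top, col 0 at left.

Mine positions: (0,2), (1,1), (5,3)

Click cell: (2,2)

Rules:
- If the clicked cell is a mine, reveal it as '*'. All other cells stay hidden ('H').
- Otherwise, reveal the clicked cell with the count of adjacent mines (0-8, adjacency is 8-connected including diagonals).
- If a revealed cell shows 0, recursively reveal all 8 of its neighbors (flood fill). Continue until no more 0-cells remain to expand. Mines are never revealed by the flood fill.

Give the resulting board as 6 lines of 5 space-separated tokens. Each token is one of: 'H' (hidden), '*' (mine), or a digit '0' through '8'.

H H H H H
H H H H H
H H 1 H H
H H H H H
H H H H H
H H H H H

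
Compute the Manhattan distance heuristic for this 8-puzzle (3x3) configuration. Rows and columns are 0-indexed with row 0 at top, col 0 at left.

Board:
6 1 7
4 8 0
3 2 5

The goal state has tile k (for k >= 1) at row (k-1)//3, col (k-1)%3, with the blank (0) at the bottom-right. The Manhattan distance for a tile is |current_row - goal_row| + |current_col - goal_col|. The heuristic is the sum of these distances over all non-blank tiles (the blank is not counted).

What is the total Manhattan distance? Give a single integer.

Answer: 17

Derivation:
Tile 6: at (0,0), goal (1,2), distance |0-1|+|0-2| = 3
Tile 1: at (0,1), goal (0,0), distance |0-0|+|1-0| = 1
Tile 7: at (0,2), goal (2,0), distance |0-2|+|2-0| = 4
Tile 4: at (1,0), goal (1,0), distance |1-1|+|0-0| = 0
Tile 8: at (1,1), goal (2,1), distance |1-2|+|1-1| = 1
Tile 3: at (2,0), goal (0,2), distance |2-0|+|0-2| = 4
Tile 2: at (2,1), goal (0,1), distance |2-0|+|1-1| = 2
Tile 5: at (2,2), goal (1,1), distance |2-1|+|2-1| = 2
Sum: 3 + 1 + 4 + 0 + 1 + 4 + 2 + 2 = 17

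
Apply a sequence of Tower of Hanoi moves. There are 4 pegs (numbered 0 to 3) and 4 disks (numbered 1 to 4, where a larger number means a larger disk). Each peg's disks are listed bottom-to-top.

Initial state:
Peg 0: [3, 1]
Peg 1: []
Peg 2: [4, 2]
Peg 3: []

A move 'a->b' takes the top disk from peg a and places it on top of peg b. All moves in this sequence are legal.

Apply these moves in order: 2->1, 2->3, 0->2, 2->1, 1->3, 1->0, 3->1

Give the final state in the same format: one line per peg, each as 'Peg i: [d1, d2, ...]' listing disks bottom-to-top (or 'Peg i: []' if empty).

Answer: Peg 0: [3, 2]
Peg 1: [1]
Peg 2: []
Peg 3: [4]

Derivation:
After move 1 (2->1):
Peg 0: [3, 1]
Peg 1: [2]
Peg 2: [4]
Peg 3: []

After move 2 (2->3):
Peg 0: [3, 1]
Peg 1: [2]
Peg 2: []
Peg 3: [4]

After move 3 (0->2):
Peg 0: [3]
Peg 1: [2]
Peg 2: [1]
Peg 3: [4]

After move 4 (2->1):
Peg 0: [3]
Peg 1: [2, 1]
Peg 2: []
Peg 3: [4]

After move 5 (1->3):
Peg 0: [3]
Peg 1: [2]
Peg 2: []
Peg 3: [4, 1]

After move 6 (1->0):
Peg 0: [3, 2]
Peg 1: []
Peg 2: []
Peg 3: [4, 1]

After move 7 (3->1):
Peg 0: [3, 2]
Peg 1: [1]
Peg 2: []
Peg 3: [4]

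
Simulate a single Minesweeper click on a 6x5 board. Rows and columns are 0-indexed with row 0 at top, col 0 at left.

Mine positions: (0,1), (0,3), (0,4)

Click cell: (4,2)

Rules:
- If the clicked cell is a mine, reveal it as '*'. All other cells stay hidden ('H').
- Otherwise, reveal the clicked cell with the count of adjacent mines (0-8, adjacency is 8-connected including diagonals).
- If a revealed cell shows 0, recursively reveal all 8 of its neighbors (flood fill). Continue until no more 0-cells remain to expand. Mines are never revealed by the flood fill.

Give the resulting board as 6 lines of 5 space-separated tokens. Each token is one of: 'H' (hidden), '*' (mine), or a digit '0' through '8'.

H H H H H
1 1 2 2 2
0 0 0 0 0
0 0 0 0 0
0 0 0 0 0
0 0 0 0 0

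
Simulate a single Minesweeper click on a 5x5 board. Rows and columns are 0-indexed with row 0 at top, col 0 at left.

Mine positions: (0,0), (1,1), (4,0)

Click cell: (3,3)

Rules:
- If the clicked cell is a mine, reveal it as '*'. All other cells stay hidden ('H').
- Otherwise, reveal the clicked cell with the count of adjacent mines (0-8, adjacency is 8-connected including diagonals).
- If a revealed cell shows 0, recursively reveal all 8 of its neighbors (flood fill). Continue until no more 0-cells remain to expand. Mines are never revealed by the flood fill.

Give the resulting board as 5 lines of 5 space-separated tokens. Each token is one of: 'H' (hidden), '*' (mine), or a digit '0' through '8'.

H H 1 0 0
H H 1 0 0
H 1 1 0 0
H 1 0 0 0
H 1 0 0 0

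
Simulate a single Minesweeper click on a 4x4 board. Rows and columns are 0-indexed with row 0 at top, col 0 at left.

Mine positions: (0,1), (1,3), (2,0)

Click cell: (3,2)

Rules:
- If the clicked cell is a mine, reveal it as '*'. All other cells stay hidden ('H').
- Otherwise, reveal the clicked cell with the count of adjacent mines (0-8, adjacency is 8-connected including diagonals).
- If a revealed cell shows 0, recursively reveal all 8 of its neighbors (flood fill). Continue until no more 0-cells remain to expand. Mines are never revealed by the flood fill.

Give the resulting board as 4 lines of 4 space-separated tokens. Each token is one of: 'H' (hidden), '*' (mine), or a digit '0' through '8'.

H H H H
H H H H
H 1 1 1
H 1 0 0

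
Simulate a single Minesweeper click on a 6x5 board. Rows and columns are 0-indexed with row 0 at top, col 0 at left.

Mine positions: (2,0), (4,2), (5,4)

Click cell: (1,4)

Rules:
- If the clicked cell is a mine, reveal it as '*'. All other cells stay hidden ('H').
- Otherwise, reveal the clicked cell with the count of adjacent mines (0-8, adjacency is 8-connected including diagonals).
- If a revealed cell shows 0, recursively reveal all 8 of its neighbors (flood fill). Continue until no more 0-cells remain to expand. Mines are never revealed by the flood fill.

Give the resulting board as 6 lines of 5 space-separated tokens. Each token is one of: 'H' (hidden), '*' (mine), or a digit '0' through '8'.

0 0 0 0 0
1 1 0 0 0
H 1 0 0 0
H 2 1 1 0
H H H 2 1
H H H H H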